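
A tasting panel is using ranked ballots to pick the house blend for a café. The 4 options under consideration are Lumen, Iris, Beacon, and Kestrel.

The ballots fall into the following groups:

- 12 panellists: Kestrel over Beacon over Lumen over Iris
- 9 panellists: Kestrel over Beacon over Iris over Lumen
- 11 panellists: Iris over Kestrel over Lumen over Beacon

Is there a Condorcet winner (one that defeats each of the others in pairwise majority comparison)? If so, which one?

Head-to-head results (32 voters total):
Lumen vs Iris: Iris wins 20–12.
Lumen vs Beacon: Beacon wins 21–11.
Lumen vs Kestrel: Kestrel wins 32–0.
Iris vs Beacon: Beacon wins 21–11.
Iris vs Kestrel: Kestrel wins 21–11.
Beacon vs Kestrel: Kestrel wins 32–0.
Kestrel beats each rival — Lumen (32–0), Iris (21–11), Beacon (32–0) — so Kestrel is the Condorcet winner.

Kestrel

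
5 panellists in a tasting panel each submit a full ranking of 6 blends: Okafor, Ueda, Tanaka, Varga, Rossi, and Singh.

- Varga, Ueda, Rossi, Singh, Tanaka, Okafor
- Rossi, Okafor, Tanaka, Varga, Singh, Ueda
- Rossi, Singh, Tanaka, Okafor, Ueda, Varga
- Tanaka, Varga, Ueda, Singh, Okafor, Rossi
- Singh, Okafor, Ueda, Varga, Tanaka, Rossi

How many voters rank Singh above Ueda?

3

Ballots ranking Singh above Ueda: 3.
Ballots ranking Ueda above Singh: 2.
So 3 of 5 voters prefer Singh to Ueda.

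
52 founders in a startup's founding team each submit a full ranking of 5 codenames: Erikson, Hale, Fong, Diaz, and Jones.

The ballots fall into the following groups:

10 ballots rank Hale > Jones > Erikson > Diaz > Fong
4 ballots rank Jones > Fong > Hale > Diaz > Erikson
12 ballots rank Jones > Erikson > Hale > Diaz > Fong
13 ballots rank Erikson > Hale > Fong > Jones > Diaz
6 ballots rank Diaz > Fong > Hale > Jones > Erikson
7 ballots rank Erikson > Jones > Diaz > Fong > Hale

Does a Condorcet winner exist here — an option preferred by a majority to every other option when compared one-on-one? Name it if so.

Head-to-head results (52 voters total):
Erikson vs Hale: Erikson wins 32–20.
Erikson vs Fong: Erikson wins 42–10.
Erikson vs Diaz: Erikson wins 42–10.
Erikson vs Jones: Jones wins 32–20.
Hale vs Fong: Hale wins 35–17.
Hale vs Diaz: Hale wins 39–13.
Hale vs Jones: Hale wins 29–23.
Fong vs Diaz: Diaz wins 35–17.
Fong vs Jones: Jones wins 33–19.
Diaz vs Jones: Jones wins 46–6.
No candidate beats all others: Erikson beats Hale beats Jones beats Erikson, a majority cycle.

There is no Condorcet winner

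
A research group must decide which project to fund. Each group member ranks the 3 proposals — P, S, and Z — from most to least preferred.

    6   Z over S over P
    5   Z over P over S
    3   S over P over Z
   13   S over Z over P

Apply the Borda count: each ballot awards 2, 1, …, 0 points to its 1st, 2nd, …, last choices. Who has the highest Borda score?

S

Borda scores:
  P: 6·0 + 5·1 + 3·1 + 13·0 = 8
  S: 6·1 + 5·0 + 3·2 + 13·2 = 38
  Z: 6·2 + 5·2 + 3·0 + 13·1 = 35
S has the highest total.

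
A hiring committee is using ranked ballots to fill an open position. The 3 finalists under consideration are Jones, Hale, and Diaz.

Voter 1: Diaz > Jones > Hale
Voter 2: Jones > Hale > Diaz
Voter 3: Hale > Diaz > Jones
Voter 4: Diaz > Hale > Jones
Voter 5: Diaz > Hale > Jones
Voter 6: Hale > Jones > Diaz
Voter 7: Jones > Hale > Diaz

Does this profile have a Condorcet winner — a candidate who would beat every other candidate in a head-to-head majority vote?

Head-to-head results (7 voters total):
Jones vs Hale: Hale wins 4–3.
Jones vs Diaz: Diaz wins 4–3.
Hale vs Diaz: Hale wins 4–3.
Hale beats each rival — Jones (4–3), Diaz (4–3) — so Hale is the Condorcet winner.

Yes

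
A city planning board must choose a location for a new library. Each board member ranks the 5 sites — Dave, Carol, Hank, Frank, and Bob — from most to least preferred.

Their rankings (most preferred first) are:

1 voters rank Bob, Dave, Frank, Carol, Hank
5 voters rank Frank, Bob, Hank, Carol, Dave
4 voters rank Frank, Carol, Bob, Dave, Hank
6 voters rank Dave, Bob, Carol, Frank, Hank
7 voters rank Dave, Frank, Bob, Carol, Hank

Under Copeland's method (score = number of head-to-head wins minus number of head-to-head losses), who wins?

Dave

Pairwise results:
  Dave vs Carol: Dave wins 14–9.
  Dave vs Hank: Dave wins 18–5.
  Dave vs Frank: Dave wins 14–9.
  Dave vs Bob: Dave wins 13–10.
  Carol vs Hank: Carol wins 18–5.
  Carol vs Frank: Frank wins 17–6.
  Carol vs Bob: Bob wins 19–4.
  Hank vs Frank: Frank wins 23–0.
  Hank vs Bob: Bob wins 23–0.
  Frank vs Bob: Frank wins 16–7.
Copeland scores (wins − losses):
  Dave: 4 − 0 = 4
  Carol: 1 − 3 = -2
  Hank: 0 − 4 = -4
  Frank: 3 − 1 = 2
  Bob: 2 − 2 = 0
Dave has the best Copeland score.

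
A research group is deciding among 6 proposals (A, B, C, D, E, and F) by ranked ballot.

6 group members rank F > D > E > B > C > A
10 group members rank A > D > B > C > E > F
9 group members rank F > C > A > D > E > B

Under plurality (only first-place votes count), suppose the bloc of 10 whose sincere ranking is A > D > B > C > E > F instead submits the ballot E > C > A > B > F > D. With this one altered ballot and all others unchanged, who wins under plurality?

First-place totals with the altered ballot: A 0, B 0, C 0, D 0, E 10, F 15.
The winner is unchanged: still F.

F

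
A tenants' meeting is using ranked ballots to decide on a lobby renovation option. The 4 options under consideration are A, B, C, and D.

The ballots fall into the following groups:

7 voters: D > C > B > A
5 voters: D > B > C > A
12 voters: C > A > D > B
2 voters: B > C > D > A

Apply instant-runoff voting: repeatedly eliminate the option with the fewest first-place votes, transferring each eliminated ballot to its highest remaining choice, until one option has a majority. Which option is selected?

C

Round 1: C 12, D 12, B 2, A 0. A has the fewest and is eliminated.
Round 2: C 12, D 12, B 2. B has the fewest and is eliminated.
Round 3: C 14, D 12. C has a majority.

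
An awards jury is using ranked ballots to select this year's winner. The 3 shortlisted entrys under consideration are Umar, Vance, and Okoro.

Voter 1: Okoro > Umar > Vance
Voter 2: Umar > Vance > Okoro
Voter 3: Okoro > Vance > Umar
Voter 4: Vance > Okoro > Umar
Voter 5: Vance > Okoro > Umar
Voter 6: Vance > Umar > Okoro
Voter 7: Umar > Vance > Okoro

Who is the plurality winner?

First-place vote totals:
  Umar: 2
  Vance: 3
  Okoro: 2
Vance has the most first-place votes.

Vance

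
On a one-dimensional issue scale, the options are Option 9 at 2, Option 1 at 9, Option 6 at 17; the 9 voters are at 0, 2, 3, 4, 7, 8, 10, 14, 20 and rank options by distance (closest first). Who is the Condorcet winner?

With single-peaked preferences on a line, the Condorcet winner is the candidate closest to the median voter.
The median voter (position 7) is closest to Option 1 at 9.
Check: Option 1 vs Option 9 — voters closer to Option 1: 5 of 9.

Option 1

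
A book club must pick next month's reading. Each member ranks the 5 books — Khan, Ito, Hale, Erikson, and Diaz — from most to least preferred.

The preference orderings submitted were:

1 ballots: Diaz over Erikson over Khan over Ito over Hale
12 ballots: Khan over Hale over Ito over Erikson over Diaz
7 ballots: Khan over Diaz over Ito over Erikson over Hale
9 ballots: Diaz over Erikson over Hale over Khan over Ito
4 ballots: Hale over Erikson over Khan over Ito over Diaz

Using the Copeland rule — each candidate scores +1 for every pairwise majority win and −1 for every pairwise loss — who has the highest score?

Khan

Pairwise results:
  Khan vs Ito: Khan wins 33–0.
  Khan vs Hale: Khan wins 20–13.
  Khan vs Erikson: Khan wins 19–14.
  Khan vs Diaz: Khan wins 23–10.
  Ito vs Hale: Hale wins 25–8.
  Ito vs Erikson: Ito wins 19–14.
  Ito vs Diaz: Diaz wins 17–16.
  Hale vs Erikson: Erikson wins 17–16.
  Hale vs Diaz: Diaz wins 17–16.
  Erikson vs Diaz: Diaz wins 17–16.
Copeland scores (wins − losses):
  Khan: 4 − 0 = 4
  Ito: 1 − 3 = -2
  Hale: 1 − 3 = -2
  Erikson: 1 − 3 = -2
  Diaz: 3 − 1 = 2
Khan has the best Copeland score.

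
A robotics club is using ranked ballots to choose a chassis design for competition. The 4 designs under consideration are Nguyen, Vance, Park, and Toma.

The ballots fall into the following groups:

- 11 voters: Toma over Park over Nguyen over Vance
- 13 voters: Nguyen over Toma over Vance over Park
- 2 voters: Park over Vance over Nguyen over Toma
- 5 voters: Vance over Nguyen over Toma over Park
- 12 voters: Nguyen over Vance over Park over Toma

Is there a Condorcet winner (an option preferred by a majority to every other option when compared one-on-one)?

Head-to-head results (43 voters total):
Nguyen vs Vance: Nguyen wins 36–7.
Nguyen vs Park: Nguyen wins 30–13.
Nguyen vs Toma: Nguyen wins 32–11.
Vance vs Park: Vance wins 30–13.
Vance vs Toma: Toma wins 24–19.
Park vs Toma: Toma wins 29–14.
Nguyen beats each rival — Vance (36–7), Park (30–13), Toma (32–11) — so Nguyen is the Condorcet winner.

Yes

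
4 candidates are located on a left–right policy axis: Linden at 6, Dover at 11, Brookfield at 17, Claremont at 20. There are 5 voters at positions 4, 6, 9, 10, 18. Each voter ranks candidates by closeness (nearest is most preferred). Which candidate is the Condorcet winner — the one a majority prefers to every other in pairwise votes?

With single-peaked preferences on a line, the Condorcet winner is the candidate closest to the median voter.
The median voter (position 9) is closest to Dover at 11.
Check: Dover vs Claremont — voters closer to Dover: 4 of 5.

Dover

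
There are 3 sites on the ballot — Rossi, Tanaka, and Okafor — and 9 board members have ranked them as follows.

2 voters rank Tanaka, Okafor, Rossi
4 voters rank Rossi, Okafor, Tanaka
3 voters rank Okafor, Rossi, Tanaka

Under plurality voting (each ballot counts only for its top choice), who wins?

First-place vote totals:
  Rossi: 4
  Tanaka: 2
  Okafor: 3
Rossi has the most first-place votes.

Rossi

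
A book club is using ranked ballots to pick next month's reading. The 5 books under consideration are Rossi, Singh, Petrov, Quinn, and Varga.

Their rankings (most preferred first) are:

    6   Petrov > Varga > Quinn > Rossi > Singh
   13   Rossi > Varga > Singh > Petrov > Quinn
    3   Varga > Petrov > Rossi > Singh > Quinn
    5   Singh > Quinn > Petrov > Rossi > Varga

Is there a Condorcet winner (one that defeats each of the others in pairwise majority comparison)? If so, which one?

There is no Condorcet winner

Head-to-head results (27 voters total):
Rossi vs Singh: Rossi wins 22–5.
Rossi vs Petrov: Petrov wins 14–13.
Rossi vs Quinn: Rossi wins 16–11.
Rossi vs Varga: Rossi wins 18–9.
Singh vs Petrov: Singh wins 18–9.
Singh vs Quinn: Singh wins 21–6.
Singh vs Varga: Varga wins 22–5.
Petrov vs Quinn: Petrov wins 22–5.
Petrov vs Varga: Varga wins 16–11.
Quinn vs Varga: Varga wins 22–5.
No candidate beats all others: Rossi beats Singh beats Petrov beats Rossi, a majority cycle.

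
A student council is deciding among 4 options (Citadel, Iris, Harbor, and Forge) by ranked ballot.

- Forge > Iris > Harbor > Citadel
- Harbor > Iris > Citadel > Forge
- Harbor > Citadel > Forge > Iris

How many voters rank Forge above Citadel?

1

Ballots ranking Forge above Citadel: 1.
Ballots ranking Citadel above Forge: 2.
So 1 of 3 voters prefer Forge to Citadel.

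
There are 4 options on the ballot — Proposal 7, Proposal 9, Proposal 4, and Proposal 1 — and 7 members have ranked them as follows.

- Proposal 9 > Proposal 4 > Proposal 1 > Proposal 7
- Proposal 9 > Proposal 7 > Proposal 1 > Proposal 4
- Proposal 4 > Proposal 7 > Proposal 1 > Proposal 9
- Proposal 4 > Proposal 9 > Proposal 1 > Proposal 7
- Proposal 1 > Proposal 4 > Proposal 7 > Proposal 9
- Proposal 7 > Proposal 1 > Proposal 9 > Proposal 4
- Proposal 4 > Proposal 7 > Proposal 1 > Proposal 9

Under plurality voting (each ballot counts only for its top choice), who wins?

First-place vote totals:
  Proposal 7: 1
  Proposal 9: 2
  Proposal 4: 3
  Proposal 1: 1
Proposal 4 has the most first-place votes.

Proposal 4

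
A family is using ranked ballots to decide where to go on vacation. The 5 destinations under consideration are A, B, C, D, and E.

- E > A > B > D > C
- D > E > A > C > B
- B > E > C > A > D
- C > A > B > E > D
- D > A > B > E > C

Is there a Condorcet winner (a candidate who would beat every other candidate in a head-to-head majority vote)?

No

Head-to-head results (5 voters total):
A vs B: A wins 4–1.
A vs C: A wins 3–2.
A vs D: A wins 3–2.
A vs E: E wins 3–2.
B vs C: B wins 3–2.
B vs D: B wins 3–2.
B vs E: B wins 3–2.
C vs D: D wins 3–2.
C vs E: E wins 4–1.
D vs E: E wins 3–2.
No candidate beats all others: A beats B beats E beats A, a majority cycle.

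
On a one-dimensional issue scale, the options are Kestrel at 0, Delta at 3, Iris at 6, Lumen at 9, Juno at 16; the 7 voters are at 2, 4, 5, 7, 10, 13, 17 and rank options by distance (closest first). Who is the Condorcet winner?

Iris

With single-peaked preferences on a line, the Condorcet winner is the candidate closest to the median voter.
The median voter (position 7) is closest to Iris at 6.
Check: Iris vs Kestrel — voters closer to Iris: 6 of 7.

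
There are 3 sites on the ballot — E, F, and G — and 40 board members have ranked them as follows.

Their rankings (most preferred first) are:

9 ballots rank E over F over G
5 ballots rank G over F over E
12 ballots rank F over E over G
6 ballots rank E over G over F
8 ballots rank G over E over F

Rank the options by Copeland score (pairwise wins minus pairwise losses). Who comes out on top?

Pairwise results:
  E vs F: E wins 23–17.
  E vs G: E wins 27–13.
  F vs G: F wins 21–19.
Copeland scores (wins − losses):
  E: 2 − 0 = 2
  F: 1 − 1 = 0
  G: 0 − 2 = -2
E has the best Copeland score.

E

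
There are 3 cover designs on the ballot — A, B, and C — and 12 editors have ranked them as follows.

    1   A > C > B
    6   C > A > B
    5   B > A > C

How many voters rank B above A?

5

Ballots ranking B above A: 5.
Ballots ranking A above B: 1+6 = 7.
So 5 of 12 voters prefer B to A.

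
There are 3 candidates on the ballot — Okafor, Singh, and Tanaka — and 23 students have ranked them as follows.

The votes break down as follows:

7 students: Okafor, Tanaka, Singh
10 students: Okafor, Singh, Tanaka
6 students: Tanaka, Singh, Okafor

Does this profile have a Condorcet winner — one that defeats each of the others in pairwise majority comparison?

Head-to-head results (23 voters total):
Okafor vs Singh: Okafor wins 17–6.
Okafor vs Tanaka: Okafor wins 17–6.
Singh vs Tanaka: Tanaka wins 13–10.
Okafor beats each rival — Singh (17–6), Tanaka (17–6) — so Okafor is the Condorcet winner.

Yes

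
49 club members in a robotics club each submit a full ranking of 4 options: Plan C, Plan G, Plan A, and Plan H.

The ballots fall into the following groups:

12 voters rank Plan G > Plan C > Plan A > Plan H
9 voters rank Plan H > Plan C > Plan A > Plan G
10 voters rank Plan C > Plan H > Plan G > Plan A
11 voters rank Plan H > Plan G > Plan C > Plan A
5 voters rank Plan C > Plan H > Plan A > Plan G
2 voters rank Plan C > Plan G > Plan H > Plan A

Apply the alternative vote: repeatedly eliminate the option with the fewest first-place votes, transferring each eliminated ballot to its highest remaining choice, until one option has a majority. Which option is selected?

Plan C

Round 1: Plan H 20, Plan C 17, Plan G 12, Plan A 0. Plan A has the fewest and is eliminated.
Round 2: Plan H 20, Plan C 17, Plan G 12. Plan G has the fewest and is eliminated.
Round 3: Plan C 29, Plan H 20. Plan C has a majority.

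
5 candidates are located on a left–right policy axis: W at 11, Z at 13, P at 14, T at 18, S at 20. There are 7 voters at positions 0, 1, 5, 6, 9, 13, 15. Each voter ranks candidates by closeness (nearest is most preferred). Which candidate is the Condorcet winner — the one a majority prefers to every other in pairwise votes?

W

With single-peaked preferences on a line, the Condorcet winner is the candidate closest to the median voter.
The median voter (position 6) is closest to W at 11.
Check: W vs P — voters closer to W: 5 of 7.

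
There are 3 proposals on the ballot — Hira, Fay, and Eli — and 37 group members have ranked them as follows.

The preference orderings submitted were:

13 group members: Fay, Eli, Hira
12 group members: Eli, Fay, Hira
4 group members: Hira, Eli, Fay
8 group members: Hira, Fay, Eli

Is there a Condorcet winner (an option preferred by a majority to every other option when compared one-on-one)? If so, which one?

Fay

Head-to-head results (37 voters total):
Hira vs Fay: Fay wins 25–12.
Hira vs Eli: Eli wins 25–12.
Fay vs Eli: Fay wins 21–16.
Fay beats each rival — Hira (25–12), Eli (21–16) — so Fay is the Condorcet winner.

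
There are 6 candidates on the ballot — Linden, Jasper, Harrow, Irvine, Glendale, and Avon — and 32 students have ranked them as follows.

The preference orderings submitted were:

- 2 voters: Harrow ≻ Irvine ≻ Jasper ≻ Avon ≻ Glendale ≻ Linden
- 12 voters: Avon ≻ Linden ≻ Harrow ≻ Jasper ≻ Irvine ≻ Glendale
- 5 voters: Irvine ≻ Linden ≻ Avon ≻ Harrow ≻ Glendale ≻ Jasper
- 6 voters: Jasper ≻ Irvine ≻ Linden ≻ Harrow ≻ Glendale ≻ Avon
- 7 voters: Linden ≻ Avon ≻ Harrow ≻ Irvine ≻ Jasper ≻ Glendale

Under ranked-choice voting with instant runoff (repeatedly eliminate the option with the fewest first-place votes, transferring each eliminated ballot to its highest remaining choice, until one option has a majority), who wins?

Avon

Round 1: Avon 12, Linden 7, Jasper 6, Irvine 5, Harrow 2, Glendale 0. Glendale has the fewest and is eliminated.
Round 2: Avon 12, Linden 7, Jasper 6, Irvine 5, Harrow 2. Harrow has the fewest and is eliminated.
Round 3: Avon 12, Linden 7, Irvine 7, Jasper 6. Jasper has the fewest and is eliminated.
Round 4: Irvine 13, Avon 12, Linden 7. Linden has the fewest and is eliminated.
Round 5: Avon 19, Irvine 13. Avon has a majority.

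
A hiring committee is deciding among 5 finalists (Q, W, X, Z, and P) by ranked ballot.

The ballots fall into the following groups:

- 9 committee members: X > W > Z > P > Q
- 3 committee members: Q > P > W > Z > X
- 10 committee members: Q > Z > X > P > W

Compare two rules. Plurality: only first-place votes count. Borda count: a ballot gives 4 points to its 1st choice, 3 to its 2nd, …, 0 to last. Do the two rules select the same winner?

Plurality first-place counts: Q 13, W 0, X 9, Z 0, P 0 → Q.
Borda totals: Q 52, W 33, X 56, Z 51, P 28 → X.
The two rules disagree: plurality picks Q, Borda picks X.

No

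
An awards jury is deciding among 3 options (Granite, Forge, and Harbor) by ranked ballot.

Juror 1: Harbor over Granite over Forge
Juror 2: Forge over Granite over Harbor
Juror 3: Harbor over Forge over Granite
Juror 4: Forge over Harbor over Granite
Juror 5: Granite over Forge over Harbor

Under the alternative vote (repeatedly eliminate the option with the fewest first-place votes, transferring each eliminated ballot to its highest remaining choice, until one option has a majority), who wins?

Round 1: Forge 2, Harbor 2, Granite 1. Granite has the fewest and is eliminated.
Round 2: Forge 3, Harbor 2. Forge has a majority.

Forge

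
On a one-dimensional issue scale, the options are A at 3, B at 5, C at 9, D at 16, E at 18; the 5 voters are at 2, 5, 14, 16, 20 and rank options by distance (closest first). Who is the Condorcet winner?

With single-peaked preferences on a line, the Condorcet winner is the candidate closest to the median voter.
The median voter (position 14) is closest to D at 16.
Check: D vs B — voters closer to D: 3 of 5.

D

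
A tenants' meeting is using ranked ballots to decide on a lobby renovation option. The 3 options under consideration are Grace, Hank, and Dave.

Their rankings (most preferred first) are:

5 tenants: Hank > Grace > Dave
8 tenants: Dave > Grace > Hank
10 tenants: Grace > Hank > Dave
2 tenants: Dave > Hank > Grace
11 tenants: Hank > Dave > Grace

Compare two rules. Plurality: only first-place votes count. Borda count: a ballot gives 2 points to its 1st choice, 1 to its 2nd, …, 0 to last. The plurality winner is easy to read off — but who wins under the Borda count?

Plurality first-place counts: Grace 10, Hank 16, Dave 10 → Hank.
Borda totals: Grace 33, Hank 44, Dave 31 → Hank.

Hank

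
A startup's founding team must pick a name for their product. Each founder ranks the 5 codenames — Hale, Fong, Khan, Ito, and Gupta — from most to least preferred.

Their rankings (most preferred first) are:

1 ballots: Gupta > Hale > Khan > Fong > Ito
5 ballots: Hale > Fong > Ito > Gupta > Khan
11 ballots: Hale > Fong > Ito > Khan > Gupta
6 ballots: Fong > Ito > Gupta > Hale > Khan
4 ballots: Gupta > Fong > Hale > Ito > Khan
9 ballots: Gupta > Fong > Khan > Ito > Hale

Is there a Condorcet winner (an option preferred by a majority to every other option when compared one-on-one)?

Yes

Head-to-head results (36 voters total):
Hale vs Fong: Fong wins 19–17.
Hale vs Khan: Hale wins 27–9.
Hale vs Ito: Hale wins 21–15.
Hale vs Gupta: Gupta wins 20–16.
Fong vs Khan: Fong wins 35–1.
Fong vs Ito: Fong wins 36–0.
Fong vs Gupta: Fong wins 22–14.
Khan vs Ito: Ito wins 26–10.
Khan vs Gupta: Gupta wins 25–11.
Ito vs Gupta: Ito wins 22–14.
Fong beats each rival — Hale (19–17), Khan (35–1), Ito (36–0), Gupta (22–14) — so Fong is the Condorcet winner.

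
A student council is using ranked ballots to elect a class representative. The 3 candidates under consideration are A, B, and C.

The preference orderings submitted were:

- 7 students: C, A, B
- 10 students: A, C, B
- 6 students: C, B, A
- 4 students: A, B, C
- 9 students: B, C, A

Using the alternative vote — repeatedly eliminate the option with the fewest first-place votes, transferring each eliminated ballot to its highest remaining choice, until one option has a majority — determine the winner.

C

Round 1: A 14, C 13, B 9. B has the fewest and is eliminated.
Round 2: C 22, A 14. C has a majority.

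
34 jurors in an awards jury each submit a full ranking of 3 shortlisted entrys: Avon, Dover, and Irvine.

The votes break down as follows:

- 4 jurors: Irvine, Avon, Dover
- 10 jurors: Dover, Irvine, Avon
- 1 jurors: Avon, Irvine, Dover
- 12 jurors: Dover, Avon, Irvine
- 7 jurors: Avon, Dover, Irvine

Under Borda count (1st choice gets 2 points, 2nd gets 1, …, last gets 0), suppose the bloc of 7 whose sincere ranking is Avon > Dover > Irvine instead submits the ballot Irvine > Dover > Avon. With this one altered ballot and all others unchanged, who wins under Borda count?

Borda totals with the altered ballot: Avon 18, Dover 51, Irvine 33.
The winner is unchanged: still Dover.

Dover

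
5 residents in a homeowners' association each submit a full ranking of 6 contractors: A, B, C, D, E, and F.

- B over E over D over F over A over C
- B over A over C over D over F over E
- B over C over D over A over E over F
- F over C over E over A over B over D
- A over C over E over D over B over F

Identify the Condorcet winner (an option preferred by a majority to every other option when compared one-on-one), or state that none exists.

B

Head-to-head results (5 voters total):
A vs B: B wins 3–2.
A vs C: A wins 3–2.
A vs D: A wins 3–2.
A vs E: A wins 3–2.
A vs F: A wins 3–2.
B vs C: B wins 3–2.
B vs D: B wins 4–1.
B vs E: B wins 3–2.
B vs F: B wins 4–1.
C vs D: C wins 4–1.
C vs E: C wins 4–1.
C vs F: C wins 3–2.
D vs E: E wins 3–2.
D vs F: D wins 4–1.
E vs F: E wins 3–2.
B beats each rival — A (3–2), C (3–2), D (4–1), E (3–2), F (4–1) — so B is the Condorcet winner.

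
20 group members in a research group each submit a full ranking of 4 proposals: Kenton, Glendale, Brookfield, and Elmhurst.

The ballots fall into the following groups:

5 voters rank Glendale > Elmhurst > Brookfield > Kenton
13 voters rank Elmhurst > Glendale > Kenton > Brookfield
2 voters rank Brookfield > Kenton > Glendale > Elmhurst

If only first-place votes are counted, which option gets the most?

First-place vote totals:
  Kenton: 0
  Glendale: 5
  Brookfield: 2
  Elmhurst: 13
Elmhurst has the most first-place votes.

Elmhurst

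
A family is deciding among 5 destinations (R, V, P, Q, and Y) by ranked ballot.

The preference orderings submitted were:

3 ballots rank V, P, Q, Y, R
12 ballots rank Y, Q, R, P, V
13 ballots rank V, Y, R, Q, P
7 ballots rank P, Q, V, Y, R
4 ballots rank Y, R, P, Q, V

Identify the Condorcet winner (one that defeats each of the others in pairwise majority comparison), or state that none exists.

There is no Condorcet winner

Head-to-head results (39 voters total):
R vs V: V wins 23–16.
R vs P: R wins 29–10.
R vs Q: Q wins 22–17.
R vs Y: Y wins 39–0.
V vs P: P wins 23–16.
V vs Q: Q wins 23–16.
V vs Y: V wins 23–16.
P vs Q: Q wins 25–14.
P vs Y: Y wins 29–10.
Q vs Y: Y wins 29–10.
No candidate beats all others: R beats P beats V beats R, a majority cycle.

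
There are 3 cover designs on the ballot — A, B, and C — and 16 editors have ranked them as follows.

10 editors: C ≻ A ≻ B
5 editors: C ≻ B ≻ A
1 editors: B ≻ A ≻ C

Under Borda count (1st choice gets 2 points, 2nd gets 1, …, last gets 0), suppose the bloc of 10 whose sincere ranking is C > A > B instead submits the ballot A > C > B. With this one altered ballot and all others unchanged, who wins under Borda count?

Borda totals with the altered ballot: A 21, B 7, C 20.
The switch changes the winner from C to A.

A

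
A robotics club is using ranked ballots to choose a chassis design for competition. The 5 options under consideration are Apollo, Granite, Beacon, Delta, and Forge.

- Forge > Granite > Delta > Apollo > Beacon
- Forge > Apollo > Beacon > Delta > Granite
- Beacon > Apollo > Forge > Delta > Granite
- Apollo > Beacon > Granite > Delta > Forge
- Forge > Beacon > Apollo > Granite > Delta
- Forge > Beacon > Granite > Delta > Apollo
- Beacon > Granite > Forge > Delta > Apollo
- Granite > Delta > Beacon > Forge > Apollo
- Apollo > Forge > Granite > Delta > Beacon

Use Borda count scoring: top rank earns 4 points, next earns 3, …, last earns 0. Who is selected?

Borda scores:
  Apollo: 1 + 3 + 3 + 4 + 2 + 0 + 0 + 0 + 4 = 17
  Granite: 3 + 0 + 0 + 2 + 1 + 2 + 3 + 4 + 2 = 17
  Beacon: 0 + 2 + 4 + 3 + 3 + 3 + 4 + 2 + 0 = 21
  Delta: 2 + 1 + 1 + 1 + 0 + 1 + 1 + 3 + 1 = 11
  Forge: 4 + 4 + 2 + 0 + 4 + 4 + 2 + 1 + 3 = 24
Forge has the highest total.

Forge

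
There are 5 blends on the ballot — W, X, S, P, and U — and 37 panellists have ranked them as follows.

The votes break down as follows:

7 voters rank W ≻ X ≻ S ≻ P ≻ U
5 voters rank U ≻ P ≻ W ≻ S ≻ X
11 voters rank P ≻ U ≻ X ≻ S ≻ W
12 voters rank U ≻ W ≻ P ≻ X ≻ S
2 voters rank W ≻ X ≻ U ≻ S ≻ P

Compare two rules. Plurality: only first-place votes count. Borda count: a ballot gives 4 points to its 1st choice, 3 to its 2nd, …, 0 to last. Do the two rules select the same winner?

Yes

Plurality first-place counts: W 9, X 0, S 0, P 11, U 17 → U.
Borda totals: W 82, X 61, S 32, P 90, U 105 → U.
The two rules agree on U.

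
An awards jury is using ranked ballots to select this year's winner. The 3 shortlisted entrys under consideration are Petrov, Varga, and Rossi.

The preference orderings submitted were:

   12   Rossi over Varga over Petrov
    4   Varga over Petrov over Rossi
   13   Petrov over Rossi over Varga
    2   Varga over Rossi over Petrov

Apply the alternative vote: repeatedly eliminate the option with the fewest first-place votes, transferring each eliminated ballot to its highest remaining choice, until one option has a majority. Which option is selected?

Round 1: Petrov 13, Rossi 12, Varga 6. Varga has the fewest and is eliminated.
Round 2: Petrov 17, Rossi 14. Petrov has a majority.

Petrov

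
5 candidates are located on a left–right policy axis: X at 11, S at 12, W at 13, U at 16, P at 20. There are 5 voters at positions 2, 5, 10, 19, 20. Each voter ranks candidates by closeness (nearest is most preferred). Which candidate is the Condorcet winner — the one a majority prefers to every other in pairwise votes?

With single-peaked preferences on a line, the Condorcet winner is the candidate closest to the median voter.
The median voter (position 10) is closest to X at 11.
Check: X vs W — voters closer to X: 3 of 5.

X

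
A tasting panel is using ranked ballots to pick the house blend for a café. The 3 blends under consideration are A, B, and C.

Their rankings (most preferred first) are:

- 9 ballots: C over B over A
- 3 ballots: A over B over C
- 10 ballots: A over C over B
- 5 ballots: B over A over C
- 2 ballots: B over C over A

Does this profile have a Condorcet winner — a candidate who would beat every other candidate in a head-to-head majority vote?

No

Head-to-head results (29 voters total):
A vs B: B wins 16–13.
A vs C: A wins 18–11.
B vs C: C wins 19–10.
No candidate beats all others: A beats C beats B beats A, a majority cycle.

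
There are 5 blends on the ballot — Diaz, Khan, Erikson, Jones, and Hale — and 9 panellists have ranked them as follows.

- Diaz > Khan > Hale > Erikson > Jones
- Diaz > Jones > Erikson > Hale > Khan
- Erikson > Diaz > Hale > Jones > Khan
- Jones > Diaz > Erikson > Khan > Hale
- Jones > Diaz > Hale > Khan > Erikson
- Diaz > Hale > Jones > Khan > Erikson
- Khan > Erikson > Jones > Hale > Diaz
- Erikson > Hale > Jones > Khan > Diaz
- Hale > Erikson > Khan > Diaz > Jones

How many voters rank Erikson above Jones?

5

Ballots ranking Erikson above Jones: 5.
Ballots ranking Jones above Erikson: 4.
So 5 of 9 voters prefer Erikson to Jones.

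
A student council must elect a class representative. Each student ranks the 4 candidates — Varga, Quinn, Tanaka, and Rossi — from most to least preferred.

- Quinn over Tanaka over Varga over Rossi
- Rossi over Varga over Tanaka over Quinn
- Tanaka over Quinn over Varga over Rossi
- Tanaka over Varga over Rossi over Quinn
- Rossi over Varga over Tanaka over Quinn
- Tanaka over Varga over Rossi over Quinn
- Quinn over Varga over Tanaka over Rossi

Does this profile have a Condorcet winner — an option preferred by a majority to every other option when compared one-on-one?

Yes

Head-to-head results (7 voters total):
Varga vs Quinn: Varga wins 4–3.
Varga vs Tanaka: Tanaka wins 4–3.
Varga vs Rossi: Varga wins 5–2.
Quinn vs Tanaka: Tanaka wins 5–2.
Quinn vs Rossi: Rossi wins 4–3.
Tanaka vs Rossi: Tanaka wins 5–2.
Tanaka beats each rival — Varga (4–3), Quinn (5–2), Rossi (5–2) — so Tanaka is the Condorcet winner.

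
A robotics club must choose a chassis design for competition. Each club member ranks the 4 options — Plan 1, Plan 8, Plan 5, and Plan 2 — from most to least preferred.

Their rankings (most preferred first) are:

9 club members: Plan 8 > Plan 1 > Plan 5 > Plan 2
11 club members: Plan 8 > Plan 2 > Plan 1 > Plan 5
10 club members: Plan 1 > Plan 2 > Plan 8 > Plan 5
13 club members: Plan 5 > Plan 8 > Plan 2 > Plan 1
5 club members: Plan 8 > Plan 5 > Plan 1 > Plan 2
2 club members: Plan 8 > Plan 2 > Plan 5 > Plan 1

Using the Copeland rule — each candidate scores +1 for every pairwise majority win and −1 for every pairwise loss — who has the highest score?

Plan 8

Pairwise results:
  Plan 1 vs Plan 8: Plan 8 wins 40–10.
  Plan 1 vs Plan 5: Plan 1 wins 30–20.
  Plan 1 vs Plan 2: Plan 2 wins 26–24.
  Plan 8 vs Plan 5: Plan 8 wins 37–13.
  Plan 8 vs Plan 2: Plan 8 wins 40–10.
  Plan 5 vs Plan 2: Plan 5 wins 27–23.
Copeland scores (wins − losses):
  Plan 1: 1 − 2 = -1
  Plan 8: 3 − 0 = 3
  Plan 5: 1 − 2 = -1
  Plan 2: 1 − 2 = -1
Plan 8 has the best Copeland score.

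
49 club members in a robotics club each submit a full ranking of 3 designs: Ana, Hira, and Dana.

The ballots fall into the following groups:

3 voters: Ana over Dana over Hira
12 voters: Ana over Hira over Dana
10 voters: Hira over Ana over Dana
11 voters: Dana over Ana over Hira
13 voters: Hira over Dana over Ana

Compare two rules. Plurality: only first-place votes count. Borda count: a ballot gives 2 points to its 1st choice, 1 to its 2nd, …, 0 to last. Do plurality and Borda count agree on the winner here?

Plurality first-place counts: Ana 15, Hira 23, Dana 11 → Hira.
Borda totals: Ana 51, Hira 58, Dana 38 → Hira.
The two rules agree on Hira.

Yes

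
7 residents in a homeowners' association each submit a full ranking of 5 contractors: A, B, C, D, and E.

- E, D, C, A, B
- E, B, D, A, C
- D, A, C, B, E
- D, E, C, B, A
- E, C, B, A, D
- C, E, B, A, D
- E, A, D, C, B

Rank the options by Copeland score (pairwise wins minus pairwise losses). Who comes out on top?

Pairwise results:
  A vs B: B wins 4–3.
  A vs C: C wins 4–3.
  A vs D: D wins 4–3.
  A vs E: E wins 6–1.
  B vs C: C wins 6–1.
  B vs D: D wins 4–3.
  B vs E: E wins 6–1.
  C vs D: D wins 5–2.
  C vs E: E wins 5–2.
  D vs E: E wins 5–2.
Copeland scores (wins − losses):
  A: 0 − 4 = -4
  B: 1 − 3 = -2
  C: 2 − 2 = 0
  D: 3 − 1 = 2
  E: 4 − 0 = 4
E has the best Copeland score.

E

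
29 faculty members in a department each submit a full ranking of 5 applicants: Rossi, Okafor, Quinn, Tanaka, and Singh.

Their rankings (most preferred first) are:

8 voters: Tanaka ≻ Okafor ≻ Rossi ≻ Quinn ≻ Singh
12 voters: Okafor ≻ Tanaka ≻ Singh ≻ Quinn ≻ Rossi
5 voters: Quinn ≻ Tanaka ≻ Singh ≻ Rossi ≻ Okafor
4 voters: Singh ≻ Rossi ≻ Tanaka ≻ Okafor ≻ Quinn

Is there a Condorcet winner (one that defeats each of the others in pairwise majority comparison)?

Yes

Head-to-head results (29 voters total):
Rossi vs Okafor: Okafor wins 20–9.
Rossi vs Quinn: Quinn wins 17–12.
Rossi vs Tanaka: Tanaka wins 25–4.
Rossi vs Singh: Singh wins 21–8.
Okafor vs Quinn: Okafor wins 24–5.
Okafor vs Tanaka: Tanaka wins 17–12.
Okafor vs Singh: Okafor wins 20–9.
Quinn vs Tanaka: Tanaka wins 24–5.
Quinn vs Singh: Singh wins 16–13.
Tanaka vs Singh: Tanaka wins 25–4.
Tanaka beats each rival — Rossi (25–4), Okafor (17–12), Quinn (24–5), Singh (25–4) — so Tanaka is the Condorcet winner.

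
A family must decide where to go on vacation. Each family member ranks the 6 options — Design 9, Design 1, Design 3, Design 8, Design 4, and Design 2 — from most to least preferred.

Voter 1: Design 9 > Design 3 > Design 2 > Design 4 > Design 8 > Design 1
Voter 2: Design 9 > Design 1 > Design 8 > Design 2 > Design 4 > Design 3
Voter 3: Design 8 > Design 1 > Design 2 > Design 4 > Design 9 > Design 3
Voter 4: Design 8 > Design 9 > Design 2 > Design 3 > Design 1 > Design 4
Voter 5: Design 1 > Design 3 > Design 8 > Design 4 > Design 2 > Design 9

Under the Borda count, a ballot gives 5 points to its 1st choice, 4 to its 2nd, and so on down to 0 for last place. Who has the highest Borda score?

Borda scores:
  Design 9: 5 + 5 + 1 + 4 + 0 = 15
  Design 1: 0 + 4 + 4 + 1 + 5 = 14
  Design 3: 4 + 0 + 0 + 2 + 4 = 10
  Design 8: 1 + 3 + 5 + 5 + 3 = 17
  Design 4: 2 + 1 + 2 + 0 + 2 = 7
  Design 2: 3 + 2 + 3 + 3 + 1 = 12
Design 8 has the highest total.

Design 8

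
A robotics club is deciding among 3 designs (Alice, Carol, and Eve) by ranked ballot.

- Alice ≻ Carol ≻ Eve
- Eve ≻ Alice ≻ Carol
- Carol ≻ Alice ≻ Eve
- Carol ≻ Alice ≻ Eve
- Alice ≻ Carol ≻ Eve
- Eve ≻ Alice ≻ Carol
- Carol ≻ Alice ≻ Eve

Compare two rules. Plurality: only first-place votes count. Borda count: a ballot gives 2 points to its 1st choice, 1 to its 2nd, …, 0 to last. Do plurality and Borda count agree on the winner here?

Plurality first-place counts: Alice 2, Carol 3, Eve 2 → Carol.
Borda totals: Alice 9, Carol 8, Eve 4 → Alice.
The two rules disagree: plurality picks Carol, Borda picks Alice.

No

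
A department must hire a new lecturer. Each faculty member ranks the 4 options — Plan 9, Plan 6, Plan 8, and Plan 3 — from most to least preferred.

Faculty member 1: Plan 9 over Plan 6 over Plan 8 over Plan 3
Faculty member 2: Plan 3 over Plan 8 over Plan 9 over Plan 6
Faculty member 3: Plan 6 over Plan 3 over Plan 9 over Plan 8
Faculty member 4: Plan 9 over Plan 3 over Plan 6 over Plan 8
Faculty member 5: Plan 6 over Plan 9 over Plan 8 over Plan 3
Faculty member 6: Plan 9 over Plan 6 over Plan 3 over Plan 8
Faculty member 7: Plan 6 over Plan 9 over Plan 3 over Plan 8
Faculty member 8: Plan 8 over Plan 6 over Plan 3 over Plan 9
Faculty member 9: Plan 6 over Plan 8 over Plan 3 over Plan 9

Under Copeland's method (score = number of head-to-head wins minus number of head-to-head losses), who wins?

Pairwise results:
  Plan 9 vs Plan 6: Plan 6 wins 5–4.
  Plan 9 vs Plan 8: Plan 9 wins 6–3.
  Plan 9 vs Plan 3: Plan 9 wins 5–4.
  Plan 6 vs Plan 8: Plan 6 wins 7–2.
  Plan 6 vs Plan 3: Plan 6 wins 7–2.
  Plan 8 vs Plan 3: Plan 3 wins 5–4.
Copeland scores (wins − losses):
  Plan 9: 2 − 1 = 1
  Plan 6: 3 − 0 = 3
  Plan 8: 0 − 3 = -3
  Plan 3: 1 − 2 = -1
Plan 6 has the best Copeland score.

Plan 6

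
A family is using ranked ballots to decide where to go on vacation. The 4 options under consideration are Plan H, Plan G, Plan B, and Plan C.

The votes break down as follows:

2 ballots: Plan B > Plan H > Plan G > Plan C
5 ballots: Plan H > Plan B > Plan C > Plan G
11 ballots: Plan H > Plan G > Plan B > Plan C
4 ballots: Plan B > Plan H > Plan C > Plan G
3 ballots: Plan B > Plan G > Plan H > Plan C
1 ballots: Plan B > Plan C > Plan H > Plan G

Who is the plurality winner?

First-place vote totals:
  Plan H: 16
  Plan G: 0
  Plan B: 10
  Plan C: 0
Plan H has the most first-place votes.

Plan H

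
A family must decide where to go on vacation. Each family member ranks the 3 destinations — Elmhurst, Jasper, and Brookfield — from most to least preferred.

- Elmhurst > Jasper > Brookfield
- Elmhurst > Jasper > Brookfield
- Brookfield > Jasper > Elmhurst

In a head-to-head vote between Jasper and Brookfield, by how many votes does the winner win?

Ballots ranking Jasper above Brookfield: 2.
Ballots ranking Brookfield above Jasper: 1.
Jasper wins 2–1, a margin of 1.

1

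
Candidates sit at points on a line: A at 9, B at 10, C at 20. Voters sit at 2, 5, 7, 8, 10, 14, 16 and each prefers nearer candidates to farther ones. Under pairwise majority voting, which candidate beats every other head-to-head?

A

With single-peaked preferences on a line, the Condorcet winner is the candidate closest to the median voter.
The median voter (position 8) is closest to A at 9.
Check: A vs B — voters closer to A: 4 of 7.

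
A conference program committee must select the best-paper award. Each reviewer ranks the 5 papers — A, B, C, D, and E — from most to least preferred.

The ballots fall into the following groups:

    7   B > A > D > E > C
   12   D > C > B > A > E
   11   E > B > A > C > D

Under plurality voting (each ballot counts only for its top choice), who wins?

D

First-place vote totals:
  A: 0
  B: 7
  C: 0
  D: 12
  E: 11
D has the most first-place votes.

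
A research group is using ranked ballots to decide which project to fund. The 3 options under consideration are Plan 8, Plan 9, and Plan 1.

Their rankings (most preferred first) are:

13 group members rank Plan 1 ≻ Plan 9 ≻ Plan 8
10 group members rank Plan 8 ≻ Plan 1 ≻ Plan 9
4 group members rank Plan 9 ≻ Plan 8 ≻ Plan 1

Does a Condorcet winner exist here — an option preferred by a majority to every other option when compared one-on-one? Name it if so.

Head-to-head results (27 voters total):
Plan 8 vs Plan 9: Plan 9 wins 17–10.
Plan 8 vs Plan 1: Plan 8 wins 14–13.
Plan 9 vs Plan 1: Plan 1 wins 23–4.
No candidate beats all others: Plan 8 beats Plan 1 beats Plan 9 beats Plan 8, a majority cycle.

No Condorcet winner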